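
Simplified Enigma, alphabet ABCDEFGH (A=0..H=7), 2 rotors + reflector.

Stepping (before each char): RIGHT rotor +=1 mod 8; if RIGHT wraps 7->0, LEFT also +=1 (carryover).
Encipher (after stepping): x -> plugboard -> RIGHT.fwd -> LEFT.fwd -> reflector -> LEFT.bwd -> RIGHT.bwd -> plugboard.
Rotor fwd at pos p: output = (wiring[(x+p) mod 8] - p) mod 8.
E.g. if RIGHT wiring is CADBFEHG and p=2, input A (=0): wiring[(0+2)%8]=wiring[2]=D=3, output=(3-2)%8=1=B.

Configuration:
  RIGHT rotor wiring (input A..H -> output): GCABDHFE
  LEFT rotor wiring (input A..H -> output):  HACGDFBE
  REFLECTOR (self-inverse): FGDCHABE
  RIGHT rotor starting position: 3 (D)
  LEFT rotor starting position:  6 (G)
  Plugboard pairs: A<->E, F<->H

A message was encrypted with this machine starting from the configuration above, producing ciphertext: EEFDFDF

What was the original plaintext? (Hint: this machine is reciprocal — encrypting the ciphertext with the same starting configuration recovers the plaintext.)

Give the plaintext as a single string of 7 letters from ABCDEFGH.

Char 1 ('E'): step: R->4, L=6; E->plug->A->R->H->L->H->refl->E->L'->E->R'->G->plug->G
Char 2 ('E'): step: R->5, L=6; E->plug->A->R->C->L->B->refl->G->L'->B->R'->D->plug->D
Char 3 ('F'): step: R->6, L=6; F->plug->H->R->B->L->G->refl->B->L'->C->R'->E->plug->A
Char 4 ('D'): step: R->7, L=6; D->plug->D->R->B->L->G->refl->B->L'->C->R'->E->plug->A
Char 5 ('F'): step: R->0, L->7 (L advanced); F->plug->H->R->E->L->H->refl->E->L'->F->R'->G->plug->G
Char 6 ('D'): step: R->1, L=7; D->plug->D->R->C->L->B->refl->G->L'->G->R'->E->plug->A
Char 7 ('F'): step: R->2, L=7; F->plug->H->R->A->L->F->refl->A->L'->B->R'->C->plug->C

Answer: GDAAGAC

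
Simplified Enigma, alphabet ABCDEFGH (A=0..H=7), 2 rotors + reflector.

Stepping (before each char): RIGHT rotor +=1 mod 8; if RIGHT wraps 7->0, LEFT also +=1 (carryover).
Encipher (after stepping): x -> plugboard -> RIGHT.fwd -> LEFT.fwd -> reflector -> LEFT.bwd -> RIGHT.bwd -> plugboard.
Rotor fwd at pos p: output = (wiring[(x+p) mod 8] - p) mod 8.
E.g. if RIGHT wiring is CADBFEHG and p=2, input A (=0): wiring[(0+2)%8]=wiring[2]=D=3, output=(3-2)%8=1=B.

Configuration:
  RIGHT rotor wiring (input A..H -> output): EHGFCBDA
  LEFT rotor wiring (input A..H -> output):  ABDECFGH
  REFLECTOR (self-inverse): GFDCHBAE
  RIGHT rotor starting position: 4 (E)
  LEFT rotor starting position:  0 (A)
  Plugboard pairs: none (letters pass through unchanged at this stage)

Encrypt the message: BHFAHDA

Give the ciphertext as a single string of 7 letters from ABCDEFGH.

Char 1 ('B'): step: R->5, L=0; B->plug->B->R->G->L->G->refl->A->L'->A->R'->G->plug->G
Char 2 ('H'): step: R->6, L=0; H->plug->H->R->D->L->E->refl->H->L'->H->R'->F->plug->F
Char 3 ('F'): step: R->7, L=0; F->plug->F->R->D->L->E->refl->H->L'->H->R'->D->plug->D
Char 4 ('A'): step: R->0, L->1 (L advanced); A->plug->A->R->E->L->E->refl->H->L'->H->R'->B->plug->B
Char 5 ('H'): step: R->1, L=1; H->plug->H->R->D->L->B->refl->F->L'->F->R'->B->plug->B
Char 6 ('D'): step: R->2, L=1; D->plug->D->R->H->L->H->refl->E->L'->E->R'->A->plug->A
Char 7 ('A'): step: R->3, L=1; A->plug->A->R->C->L->D->refl->C->L'->B->R'->F->plug->F

Answer: GFDBBAF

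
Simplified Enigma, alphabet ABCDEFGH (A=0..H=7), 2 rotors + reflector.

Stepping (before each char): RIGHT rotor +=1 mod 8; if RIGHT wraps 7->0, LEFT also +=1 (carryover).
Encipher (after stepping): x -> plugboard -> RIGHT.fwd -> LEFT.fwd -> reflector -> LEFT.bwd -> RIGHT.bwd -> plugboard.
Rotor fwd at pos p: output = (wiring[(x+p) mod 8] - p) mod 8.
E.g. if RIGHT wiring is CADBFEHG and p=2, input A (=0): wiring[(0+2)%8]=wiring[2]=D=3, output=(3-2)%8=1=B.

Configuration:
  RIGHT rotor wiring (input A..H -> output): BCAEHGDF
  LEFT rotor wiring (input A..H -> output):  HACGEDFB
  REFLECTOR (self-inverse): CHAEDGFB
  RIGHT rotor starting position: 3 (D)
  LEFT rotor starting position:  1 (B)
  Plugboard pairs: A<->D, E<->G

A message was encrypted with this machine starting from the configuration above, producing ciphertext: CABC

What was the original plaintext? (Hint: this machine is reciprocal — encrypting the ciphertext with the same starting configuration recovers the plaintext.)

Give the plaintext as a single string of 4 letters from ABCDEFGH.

Char 1 ('C'): step: R->4, L=1; C->plug->C->R->H->L->G->refl->F->L'->C->R'->B->plug->B
Char 2 ('A'): step: R->5, L=1; A->plug->D->R->E->L->C->refl->A->L'->G->R'->B->plug->B
Char 3 ('B'): step: R->6, L=1; B->plug->B->R->H->L->G->refl->F->L'->C->R'->E->plug->G
Char 4 ('C'): step: R->7, L=1; C->plug->C->R->D->L->D->refl->E->L'->F->R'->E->plug->G

Answer: BBGG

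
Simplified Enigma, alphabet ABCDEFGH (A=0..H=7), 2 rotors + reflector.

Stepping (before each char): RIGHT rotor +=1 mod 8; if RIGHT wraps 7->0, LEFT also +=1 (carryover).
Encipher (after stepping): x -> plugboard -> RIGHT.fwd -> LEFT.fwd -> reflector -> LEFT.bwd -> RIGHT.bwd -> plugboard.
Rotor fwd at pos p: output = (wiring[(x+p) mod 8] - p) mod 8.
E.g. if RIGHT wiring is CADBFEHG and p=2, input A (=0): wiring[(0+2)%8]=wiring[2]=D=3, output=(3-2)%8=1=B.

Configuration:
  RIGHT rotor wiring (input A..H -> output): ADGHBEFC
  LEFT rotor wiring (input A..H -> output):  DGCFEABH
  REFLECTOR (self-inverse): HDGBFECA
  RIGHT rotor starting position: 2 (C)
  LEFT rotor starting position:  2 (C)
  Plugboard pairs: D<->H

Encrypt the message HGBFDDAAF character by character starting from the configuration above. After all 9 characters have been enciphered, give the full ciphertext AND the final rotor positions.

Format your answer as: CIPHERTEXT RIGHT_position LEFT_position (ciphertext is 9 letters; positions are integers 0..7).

Answer: DDDDBFFHE 3 3

Derivation:
Char 1 ('H'): step: R->3, L=2; H->plug->D->R->C->L->C->refl->G->L'->D->R'->H->plug->D
Char 2 ('G'): step: R->4, L=2; G->plug->G->R->C->L->C->refl->G->L'->D->R'->H->plug->D
Char 3 ('B'): step: R->5, L=2; B->plug->B->R->A->L->A->refl->H->L'->E->R'->H->plug->D
Char 4 ('F'): step: R->6, L=2; F->plug->F->R->B->L->D->refl->B->L'->G->R'->H->plug->D
Char 5 ('D'): step: R->7, L=2; D->plug->H->R->G->L->B->refl->D->L'->B->R'->B->plug->B
Char 6 ('D'): step: R->0, L->3 (L advanced); D->plug->H->R->C->L->F->refl->E->L'->E->R'->F->plug->F
Char 7 ('A'): step: R->1, L=3; A->plug->A->R->C->L->F->refl->E->L'->E->R'->F->plug->F
Char 8 ('A'): step: R->2, L=3; A->plug->A->R->E->L->E->refl->F->L'->C->R'->D->plug->H
Char 9 ('F'): step: R->3, L=3; F->plug->F->R->F->L->A->refl->H->L'->H->R'->E->plug->E
Final: ciphertext=DDDDBFFHE, RIGHT=3, LEFT=3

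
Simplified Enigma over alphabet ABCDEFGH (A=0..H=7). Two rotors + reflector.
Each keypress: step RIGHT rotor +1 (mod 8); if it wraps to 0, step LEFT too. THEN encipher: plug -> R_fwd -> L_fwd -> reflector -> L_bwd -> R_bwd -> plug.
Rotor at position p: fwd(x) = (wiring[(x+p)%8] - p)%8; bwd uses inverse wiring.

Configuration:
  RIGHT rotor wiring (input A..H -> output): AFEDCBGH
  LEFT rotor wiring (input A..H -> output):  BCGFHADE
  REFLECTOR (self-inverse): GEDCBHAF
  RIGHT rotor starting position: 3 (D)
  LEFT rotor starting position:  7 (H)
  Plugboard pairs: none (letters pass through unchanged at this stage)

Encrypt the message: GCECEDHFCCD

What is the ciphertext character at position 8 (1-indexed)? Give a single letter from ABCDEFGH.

Char 1 ('G'): step: R->4, L=7; G->plug->G->R->A->L->F->refl->H->L'->D->R'->D->plug->D
Char 2 ('C'): step: R->5, L=7; C->plug->C->R->C->L->D->refl->C->L'->B->R'->B->plug->B
Char 3 ('E'): step: R->6, L=7; E->plug->E->R->G->L->B->refl->E->L'->H->R'->D->plug->D
Char 4 ('C'): step: R->7, L=7; C->plug->C->R->G->L->B->refl->E->L'->H->R'->H->plug->H
Char 5 ('E'): step: R->0, L->0 (L advanced); E->plug->E->R->C->L->G->refl->A->L'->F->R'->B->plug->B
Char 6 ('D'): step: R->1, L=0; D->plug->D->R->B->L->C->refl->D->L'->G->R'->G->plug->G
Char 7 ('H'): step: R->2, L=0; H->plug->H->R->D->L->F->refl->H->L'->E->R'->E->plug->E
Char 8 ('F'): step: R->3, L=0; F->plug->F->R->F->L->A->refl->G->L'->C->R'->G->plug->G

G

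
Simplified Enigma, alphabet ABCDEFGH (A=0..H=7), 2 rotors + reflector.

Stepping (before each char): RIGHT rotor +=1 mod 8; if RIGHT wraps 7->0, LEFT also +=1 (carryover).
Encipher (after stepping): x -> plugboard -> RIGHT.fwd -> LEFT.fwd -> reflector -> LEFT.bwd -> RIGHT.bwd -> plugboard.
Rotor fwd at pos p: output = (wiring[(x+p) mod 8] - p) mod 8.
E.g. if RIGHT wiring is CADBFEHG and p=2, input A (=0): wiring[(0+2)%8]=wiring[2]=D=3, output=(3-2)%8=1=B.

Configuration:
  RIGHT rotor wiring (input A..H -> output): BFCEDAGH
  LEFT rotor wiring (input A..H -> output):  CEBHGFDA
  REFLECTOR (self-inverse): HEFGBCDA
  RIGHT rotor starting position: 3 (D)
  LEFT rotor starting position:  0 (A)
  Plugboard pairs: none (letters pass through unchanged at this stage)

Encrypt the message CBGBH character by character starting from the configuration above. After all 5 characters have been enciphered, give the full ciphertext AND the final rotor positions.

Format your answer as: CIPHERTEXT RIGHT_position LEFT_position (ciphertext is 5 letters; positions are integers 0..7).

Answer: FCAGD 0 1

Derivation:
Char 1 ('C'): step: R->4, L=0; C->plug->C->R->C->L->B->refl->E->L'->B->R'->F->plug->F
Char 2 ('B'): step: R->5, L=0; B->plug->B->R->B->L->E->refl->B->L'->C->R'->C->plug->C
Char 3 ('G'): step: R->6, L=0; G->plug->G->R->F->L->F->refl->C->L'->A->R'->A->plug->A
Char 4 ('B'): step: R->7, L=0; B->plug->B->R->C->L->B->refl->E->L'->B->R'->G->plug->G
Char 5 ('H'): step: R->0, L->1 (L advanced); H->plug->H->R->H->L->B->refl->E->L'->E->R'->D->plug->D
Final: ciphertext=FCAGD, RIGHT=0, LEFT=1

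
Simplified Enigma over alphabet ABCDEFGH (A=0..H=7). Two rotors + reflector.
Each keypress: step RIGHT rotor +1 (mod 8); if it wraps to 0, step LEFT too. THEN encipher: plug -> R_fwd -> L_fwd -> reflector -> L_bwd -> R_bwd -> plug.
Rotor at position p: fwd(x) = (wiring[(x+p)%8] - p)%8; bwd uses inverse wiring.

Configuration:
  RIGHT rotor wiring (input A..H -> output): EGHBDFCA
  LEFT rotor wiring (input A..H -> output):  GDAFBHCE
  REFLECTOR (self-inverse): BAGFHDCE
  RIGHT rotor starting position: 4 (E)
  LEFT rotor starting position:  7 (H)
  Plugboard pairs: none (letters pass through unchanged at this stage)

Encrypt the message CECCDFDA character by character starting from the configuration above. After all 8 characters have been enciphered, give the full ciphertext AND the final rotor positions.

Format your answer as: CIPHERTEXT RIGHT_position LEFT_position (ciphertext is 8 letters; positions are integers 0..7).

Char 1 ('C'): step: R->5, L=7; C->plug->C->R->D->L->B->refl->A->L'->G->R'->H->plug->H
Char 2 ('E'): step: R->6, L=7; E->plug->E->R->B->L->H->refl->E->L'->C->R'->B->plug->B
Char 3 ('C'): step: R->7, L=7; C->plug->C->R->H->L->D->refl->F->L'->A->R'->D->plug->D
Char 4 ('C'): step: R->0, L->0 (L advanced); C->plug->C->R->H->L->E->refl->H->L'->F->R'->F->plug->F
Char 5 ('D'): step: R->1, L=0; D->plug->D->R->C->L->A->refl->B->L'->E->R'->E->plug->E
Char 6 ('F'): step: R->2, L=0; F->plug->F->R->G->L->C->refl->G->L'->A->R'->E->plug->E
Char 7 ('D'): step: R->3, L=0; D->plug->D->R->H->L->E->refl->H->L'->F->R'->E->plug->E
Char 8 ('A'): step: R->4, L=0; A->plug->A->R->H->L->E->refl->H->L'->F->R'->H->plug->H
Final: ciphertext=HBDFEEEH, RIGHT=4, LEFT=0

Answer: HBDFEEEH 4 0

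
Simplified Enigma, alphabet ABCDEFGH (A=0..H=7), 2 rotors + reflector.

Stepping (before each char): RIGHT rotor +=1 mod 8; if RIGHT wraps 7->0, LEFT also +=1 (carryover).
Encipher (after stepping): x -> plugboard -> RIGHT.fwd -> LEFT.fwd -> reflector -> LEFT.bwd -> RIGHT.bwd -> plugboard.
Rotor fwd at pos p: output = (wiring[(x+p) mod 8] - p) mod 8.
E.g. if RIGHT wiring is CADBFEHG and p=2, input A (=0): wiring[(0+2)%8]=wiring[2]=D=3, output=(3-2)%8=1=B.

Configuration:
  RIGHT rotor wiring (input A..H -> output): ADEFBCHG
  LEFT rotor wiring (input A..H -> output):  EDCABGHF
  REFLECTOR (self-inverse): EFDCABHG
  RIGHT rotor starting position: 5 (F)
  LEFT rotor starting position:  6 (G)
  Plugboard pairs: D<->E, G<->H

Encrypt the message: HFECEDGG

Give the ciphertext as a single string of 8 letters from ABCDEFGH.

Char 1 ('H'): step: R->6, L=6; H->plug->G->R->D->L->F->refl->B->L'->A->R'->B->plug->B
Char 2 ('F'): step: R->7, L=6; F->plug->F->R->C->L->G->refl->H->L'->B->R'->B->plug->B
Char 3 ('E'): step: R->0, L->7 (L advanced); E->plug->D->R->F->L->C->refl->D->L'->D->R'->B->plug->B
Char 4 ('C'): step: R->1, L=7; C->plug->C->R->E->L->B->refl->F->L'->B->R'->E->plug->D
Char 5 ('E'): step: R->2, L=7; E->plug->D->R->A->L->G->refl->H->L'->G->R'->G->plug->H
Char 6 ('D'): step: R->3, L=7; D->plug->E->R->D->L->D->refl->C->L'->F->R'->F->plug->F
Char 7 ('G'): step: R->4, L=7; G->plug->H->R->B->L->F->refl->B->L'->E->R'->E->plug->D
Char 8 ('G'): step: R->5, L=7; G->plug->H->R->E->L->B->refl->F->L'->B->R'->C->plug->C

Answer: BBBDHFDC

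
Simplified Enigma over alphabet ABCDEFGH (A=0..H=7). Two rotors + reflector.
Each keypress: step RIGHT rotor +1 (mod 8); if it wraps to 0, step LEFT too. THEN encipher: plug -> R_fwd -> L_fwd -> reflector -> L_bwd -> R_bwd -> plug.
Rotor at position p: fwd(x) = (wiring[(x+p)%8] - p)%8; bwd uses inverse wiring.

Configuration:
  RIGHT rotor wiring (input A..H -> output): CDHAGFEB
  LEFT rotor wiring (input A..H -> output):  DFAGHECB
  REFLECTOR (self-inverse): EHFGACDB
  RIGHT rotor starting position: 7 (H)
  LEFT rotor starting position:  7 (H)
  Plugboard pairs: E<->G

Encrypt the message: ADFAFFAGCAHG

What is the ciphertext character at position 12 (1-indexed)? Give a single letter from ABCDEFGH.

Char 1 ('A'): step: R->0, L->0 (L advanced); A->plug->A->R->C->L->A->refl->E->L'->F->R'->F->plug->F
Char 2 ('D'): step: R->1, L=0; D->plug->D->R->F->L->E->refl->A->L'->C->R'->A->plug->A
Char 3 ('F'): step: R->2, L=0; F->plug->F->R->H->L->B->refl->H->L'->E->R'->C->plug->C
Char 4 ('A'): step: R->3, L=0; A->plug->A->R->F->L->E->refl->A->L'->C->R'->C->plug->C
Char 5 ('F'): step: R->4, L=0; F->plug->F->R->H->L->B->refl->H->L'->E->R'->H->plug->H
Char 6 ('F'): step: R->5, L=0; F->plug->F->R->C->L->A->refl->E->L'->F->R'->D->plug->D
Char 7 ('A'): step: R->6, L=0; A->plug->A->R->G->L->C->refl->F->L'->B->R'->E->plug->G
Char 8 ('G'): step: R->7, L=0; G->plug->E->R->B->L->F->refl->C->L'->G->R'->G->plug->E
Char 9 ('C'): step: R->0, L->1 (L advanced); C->plug->C->R->H->L->C->refl->F->L'->C->R'->A->plug->A
Char 10 ('A'): step: R->1, L=1; A->plug->A->R->C->L->F->refl->C->L'->H->R'->C->plug->C
Char 11 ('H'): step: R->2, L=1; H->plug->H->R->B->L->H->refl->B->L'->F->R'->A->plug->A
Char 12 ('G'): step: R->3, L=1; G->plug->E->R->G->L->A->refl->E->L'->A->R'->G->plug->E

E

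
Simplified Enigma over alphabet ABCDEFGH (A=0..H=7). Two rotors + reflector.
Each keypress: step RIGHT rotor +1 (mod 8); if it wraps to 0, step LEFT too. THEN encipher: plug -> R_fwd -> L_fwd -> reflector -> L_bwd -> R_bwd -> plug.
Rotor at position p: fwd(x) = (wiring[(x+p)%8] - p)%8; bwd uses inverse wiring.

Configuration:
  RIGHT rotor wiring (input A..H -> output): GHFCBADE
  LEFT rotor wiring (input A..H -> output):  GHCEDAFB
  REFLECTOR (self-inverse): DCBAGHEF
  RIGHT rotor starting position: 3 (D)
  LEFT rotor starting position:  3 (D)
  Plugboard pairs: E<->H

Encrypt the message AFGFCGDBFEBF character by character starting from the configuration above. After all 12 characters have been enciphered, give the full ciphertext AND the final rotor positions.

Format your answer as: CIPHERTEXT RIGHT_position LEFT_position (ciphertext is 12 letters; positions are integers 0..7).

Char 1 ('A'): step: R->4, L=3; A->plug->A->R->F->L->D->refl->A->L'->B->R'->G->plug->G
Char 2 ('F'): step: R->5, L=3; F->plug->F->R->A->L->B->refl->C->L'->D->R'->A->plug->A
Char 3 ('G'): step: R->6, L=3; G->plug->G->R->D->L->C->refl->B->L'->A->R'->C->plug->C
Char 4 ('F'): step: R->7, L=3; F->plug->F->R->C->L->F->refl->H->L'->H->R'->B->plug->B
Char 5 ('C'): step: R->0, L->4 (L advanced); C->plug->C->R->F->L->D->refl->A->L'->H->R'->B->plug->B
Char 6 ('G'): step: R->1, L=4; G->plug->G->R->D->L->F->refl->H->L'->A->R'->D->plug->D
Char 7 ('D'): step: R->2, L=4; D->plug->D->R->G->L->G->refl->E->L'->B->R'->E->plug->H
Char 8 ('B'): step: R->3, L=4; B->plug->B->R->G->L->G->refl->E->L'->B->R'->E->plug->H
Char 9 ('F'): step: R->4, L=4; F->plug->F->R->D->L->F->refl->H->L'->A->R'->D->plug->D
Char 10 ('E'): step: R->5, L=4; E->plug->H->R->E->L->C->refl->B->L'->C->R'->E->plug->H
Char 11 ('B'): step: R->6, L=4; B->plug->B->R->G->L->G->refl->E->L'->B->R'->D->plug->D
Char 12 ('F'): step: R->7, L=4; F->plug->F->R->C->L->B->refl->C->L'->E->R'->H->plug->E
Final: ciphertext=GACBBDHHDHDE, RIGHT=7, LEFT=4

Answer: GACBBDHHDHDE 7 4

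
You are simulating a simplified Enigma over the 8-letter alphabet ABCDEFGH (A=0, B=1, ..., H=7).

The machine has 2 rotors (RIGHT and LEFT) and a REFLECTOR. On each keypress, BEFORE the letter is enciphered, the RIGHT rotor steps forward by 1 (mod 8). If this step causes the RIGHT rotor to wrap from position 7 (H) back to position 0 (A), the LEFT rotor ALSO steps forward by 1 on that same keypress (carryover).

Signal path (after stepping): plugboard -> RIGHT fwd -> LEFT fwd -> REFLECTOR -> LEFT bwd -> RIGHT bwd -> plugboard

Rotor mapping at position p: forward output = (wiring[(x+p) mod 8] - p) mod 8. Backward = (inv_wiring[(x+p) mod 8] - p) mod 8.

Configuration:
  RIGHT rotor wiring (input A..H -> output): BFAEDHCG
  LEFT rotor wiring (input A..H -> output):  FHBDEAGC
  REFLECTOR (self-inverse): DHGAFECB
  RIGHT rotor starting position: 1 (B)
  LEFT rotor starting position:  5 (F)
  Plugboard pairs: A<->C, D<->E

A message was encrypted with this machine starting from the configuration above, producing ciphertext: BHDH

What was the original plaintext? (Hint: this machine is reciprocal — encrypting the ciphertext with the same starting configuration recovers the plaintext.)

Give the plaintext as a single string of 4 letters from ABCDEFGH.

Answer: EGEE

Derivation:
Char 1 ('B'): step: R->2, L=5; B->plug->B->R->C->L->F->refl->E->L'->F->R'->D->plug->E
Char 2 ('H'): step: R->3, L=5; H->plug->H->R->F->L->E->refl->F->L'->C->R'->G->plug->G
Char 3 ('D'): step: R->4, L=5; D->plug->E->R->F->L->E->refl->F->L'->C->R'->D->plug->E
Char 4 ('H'): step: R->5, L=5; H->plug->H->R->G->L->G->refl->C->L'->E->R'->D->plug->E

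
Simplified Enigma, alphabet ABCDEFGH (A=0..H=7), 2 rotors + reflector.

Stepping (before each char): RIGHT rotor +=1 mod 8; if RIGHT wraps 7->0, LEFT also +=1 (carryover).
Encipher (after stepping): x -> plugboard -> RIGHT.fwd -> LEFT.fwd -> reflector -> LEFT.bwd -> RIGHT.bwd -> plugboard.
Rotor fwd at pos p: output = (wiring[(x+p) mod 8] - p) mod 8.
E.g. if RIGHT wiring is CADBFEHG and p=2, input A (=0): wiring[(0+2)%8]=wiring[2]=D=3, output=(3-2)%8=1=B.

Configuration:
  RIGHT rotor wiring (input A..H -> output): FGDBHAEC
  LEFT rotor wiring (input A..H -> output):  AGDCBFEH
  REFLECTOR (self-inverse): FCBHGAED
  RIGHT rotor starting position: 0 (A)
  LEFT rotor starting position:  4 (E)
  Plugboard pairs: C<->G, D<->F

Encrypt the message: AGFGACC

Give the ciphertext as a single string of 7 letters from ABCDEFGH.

Answer: CAGDDEH

Derivation:
Char 1 ('A'): step: R->1, L=4; A->plug->A->R->F->L->C->refl->B->L'->B->R'->G->plug->C
Char 2 ('G'): step: R->2, L=4; G->plug->C->R->F->L->C->refl->B->L'->B->R'->A->plug->A
Char 3 ('F'): step: R->3, L=4; F->plug->D->R->B->L->B->refl->C->L'->F->R'->C->plug->G
Char 4 ('G'): step: R->4, L=4; G->plug->C->R->A->L->F->refl->A->L'->C->R'->F->plug->D
Char 5 ('A'): step: R->5, L=4; A->plug->A->R->D->L->D->refl->H->L'->G->R'->F->plug->D
Char 6 ('C'): step: R->6, L=4; C->plug->G->R->B->L->B->refl->C->L'->F->R'->E->plug->E
Char 7 ('C'): step: R->7, L=4; C->plug->G->R->B->L->B->refl->C->L'->F->R'->H->plug->H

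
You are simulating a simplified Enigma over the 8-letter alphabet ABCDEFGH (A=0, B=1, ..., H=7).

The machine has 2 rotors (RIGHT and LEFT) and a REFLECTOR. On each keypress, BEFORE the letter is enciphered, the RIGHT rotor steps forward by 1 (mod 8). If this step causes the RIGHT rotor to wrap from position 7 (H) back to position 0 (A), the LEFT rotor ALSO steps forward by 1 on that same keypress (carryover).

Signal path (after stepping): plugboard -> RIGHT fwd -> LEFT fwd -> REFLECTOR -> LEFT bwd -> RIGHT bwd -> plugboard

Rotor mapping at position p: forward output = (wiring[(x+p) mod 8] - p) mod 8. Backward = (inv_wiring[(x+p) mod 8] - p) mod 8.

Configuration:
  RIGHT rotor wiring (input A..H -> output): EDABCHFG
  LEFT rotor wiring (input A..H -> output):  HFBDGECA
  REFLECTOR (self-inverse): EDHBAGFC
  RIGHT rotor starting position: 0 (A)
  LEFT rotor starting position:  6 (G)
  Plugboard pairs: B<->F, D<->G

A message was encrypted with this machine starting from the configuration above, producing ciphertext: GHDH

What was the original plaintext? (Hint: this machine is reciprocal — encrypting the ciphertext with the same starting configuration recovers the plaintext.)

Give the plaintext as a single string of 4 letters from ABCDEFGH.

Char 1 ('G'): step: R->1, L=6; G->plug->D->R->B->L->C->refl->H->L'->D->R'->H->plug->H
Char 2 ('H'): step: R->2, L=6; H->plug->H->R->B->L->C->refl->H->L'->D->R'->E->plug->E
Char 3 ('D'): step: R->3, L=6; D->plug->G->R->A->L->E->refl->A->L'->G->R'->A->plug->A
Char 4 ('H'): step: R->4, L=6; H->plug->H->R->F->L->F->refl->G->L'->H->R'->F->plug->B

Answer: HEAB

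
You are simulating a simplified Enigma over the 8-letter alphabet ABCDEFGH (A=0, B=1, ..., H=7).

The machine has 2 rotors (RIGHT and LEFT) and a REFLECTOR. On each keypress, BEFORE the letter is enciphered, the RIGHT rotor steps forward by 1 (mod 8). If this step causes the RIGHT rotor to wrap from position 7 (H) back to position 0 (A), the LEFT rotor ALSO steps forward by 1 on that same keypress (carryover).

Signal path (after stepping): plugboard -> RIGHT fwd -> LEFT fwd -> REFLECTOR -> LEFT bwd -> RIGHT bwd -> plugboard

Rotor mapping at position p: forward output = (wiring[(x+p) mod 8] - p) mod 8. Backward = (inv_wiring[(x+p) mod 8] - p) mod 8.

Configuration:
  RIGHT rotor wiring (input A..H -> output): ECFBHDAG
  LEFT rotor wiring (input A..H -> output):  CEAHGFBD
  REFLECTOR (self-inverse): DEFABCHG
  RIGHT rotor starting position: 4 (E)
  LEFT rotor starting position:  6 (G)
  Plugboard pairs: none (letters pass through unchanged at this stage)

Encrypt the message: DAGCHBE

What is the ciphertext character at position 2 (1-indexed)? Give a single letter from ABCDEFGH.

Char 1 ('D'): step: R->5, L=6; D->plug->D->R->H->L->H->refl->G->L'->D->R'->B->plug->B
Char 2 ('A'): step: R->6, L=6; A->plug->A->R->C->L->E->refl->B->L'->F->R'->H->plug->H

H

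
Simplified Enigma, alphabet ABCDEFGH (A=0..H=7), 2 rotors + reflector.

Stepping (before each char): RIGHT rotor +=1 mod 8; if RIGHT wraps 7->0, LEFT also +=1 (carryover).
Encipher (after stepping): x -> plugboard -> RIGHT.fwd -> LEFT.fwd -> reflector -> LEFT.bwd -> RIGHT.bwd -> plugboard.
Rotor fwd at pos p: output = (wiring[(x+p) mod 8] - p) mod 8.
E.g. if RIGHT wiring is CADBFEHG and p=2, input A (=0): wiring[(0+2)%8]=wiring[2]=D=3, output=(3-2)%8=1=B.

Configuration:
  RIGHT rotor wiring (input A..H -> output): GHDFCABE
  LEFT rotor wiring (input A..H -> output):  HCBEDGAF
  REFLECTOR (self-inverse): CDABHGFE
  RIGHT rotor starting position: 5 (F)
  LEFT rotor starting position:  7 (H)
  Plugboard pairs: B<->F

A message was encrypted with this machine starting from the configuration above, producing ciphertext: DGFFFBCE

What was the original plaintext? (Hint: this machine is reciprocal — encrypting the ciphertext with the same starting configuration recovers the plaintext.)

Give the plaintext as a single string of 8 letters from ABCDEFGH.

Answer: ABDCCHGF

Derivation:
Char 1 ('D'): step: R->6, L=7; D->plug->D->R->B->L->A->refl->C->L'->D->R'->A->plug->A
Char 2 ('G'): step: R->7, L=7; G->plug->G->R->B->L->A->refl->C->L'->D->R'->F->plug->B
Char 3 ('F'): step: R->0, L->0 (L advanced); F->plug->B->R->H->L->F->refl->G->L'->F->R'->D->plug->D
Char 4 ('F'): step: R->1, L=0; F->plug->B->R->C->L->B->refl->D->L'->E->R'->C->plug->C
Char 5 ('F'): step: R->2, L=0; F->plug->B->R->D->L->E->refl->H->L'->A->R'->C->plug->C
Char 6 ('B'): step: R->3, L=0; B->plug->F->R->D->L->E->refl->H->L'->A->R'->H->plug->H
Char 7 ('C'): step: R->4, L=0; C->plug->C->R->F->L->G->refl->F->L'->H->R'->G->plug->G
Char 8 ('E'): step: R->5, L=0; E->plug->E->R->C->L->B->refl->D->L'->E->R'->B->plug->F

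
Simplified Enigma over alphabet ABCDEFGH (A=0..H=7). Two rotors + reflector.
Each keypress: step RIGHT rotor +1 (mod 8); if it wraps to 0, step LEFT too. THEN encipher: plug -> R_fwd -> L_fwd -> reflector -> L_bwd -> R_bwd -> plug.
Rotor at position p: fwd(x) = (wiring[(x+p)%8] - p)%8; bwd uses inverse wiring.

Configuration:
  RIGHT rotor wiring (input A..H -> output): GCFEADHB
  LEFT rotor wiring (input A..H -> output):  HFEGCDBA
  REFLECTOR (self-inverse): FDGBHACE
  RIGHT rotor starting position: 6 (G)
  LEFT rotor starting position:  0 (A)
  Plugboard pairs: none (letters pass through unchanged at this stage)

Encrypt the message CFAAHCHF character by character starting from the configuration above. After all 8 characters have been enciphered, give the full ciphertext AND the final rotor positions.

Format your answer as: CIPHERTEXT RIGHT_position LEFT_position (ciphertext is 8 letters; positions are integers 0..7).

Char 1 ('C'): step: R->7, L=0; C->plug->C->R->D->L->G->refl->C->L'->E->R'->G->plug->G
Char 2 ('F'): step: R->0, L->1 (L advanced); F->plug->F->R->D->L->B->refl->D->L'->B->R'->H->plug->H
Char 3 ('A'): step: R->1, L=1; A->plug->A->R->B->L->D->refl->B->L'->D->R'->C->plug->C
Char 4 ('A'): step: R->2, L=1; A->plug->A->R->D->L->B->refl->D->L'->B->R'->D->plug->D
Char 5 ('H'): step: R->3, L=1; H->plug->H->R->C->L->F->refl->A->L'->F->R'->B->plug->B
Char 6 ('C'): step: R->4, L=1; C->plug->C->R->D->L->B->refl->D->L'->B->R'->G->plug->G
Char 7 ('H'): step: R->5, L=1; H->plug->H->R->D->L->B->refl->D->L'->B->R'->D->plug->D
Char 8 ('F'): step: R->6, L=1; F->plug->F->R->G->L->H->refl->E->L'->A->R'->C->plug->C
Final: ciphertext=GHCDBGDC, RIGHT=6, LEFT=1

Answer: GHCDBGDC 6 1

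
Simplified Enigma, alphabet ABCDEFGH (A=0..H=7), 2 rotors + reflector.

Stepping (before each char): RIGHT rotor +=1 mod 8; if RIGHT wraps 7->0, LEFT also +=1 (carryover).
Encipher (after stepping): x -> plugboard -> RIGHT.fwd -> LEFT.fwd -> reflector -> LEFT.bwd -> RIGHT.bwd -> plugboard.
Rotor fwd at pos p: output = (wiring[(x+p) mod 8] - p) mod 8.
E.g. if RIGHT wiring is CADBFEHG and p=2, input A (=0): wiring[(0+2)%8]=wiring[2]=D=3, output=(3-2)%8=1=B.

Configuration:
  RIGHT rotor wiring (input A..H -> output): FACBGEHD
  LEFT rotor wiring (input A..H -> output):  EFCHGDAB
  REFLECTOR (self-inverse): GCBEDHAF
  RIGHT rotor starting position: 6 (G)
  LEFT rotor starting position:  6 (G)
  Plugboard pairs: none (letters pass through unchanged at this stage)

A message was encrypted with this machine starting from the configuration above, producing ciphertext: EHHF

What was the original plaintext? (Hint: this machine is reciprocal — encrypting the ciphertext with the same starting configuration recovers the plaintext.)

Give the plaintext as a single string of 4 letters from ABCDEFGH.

Answer: BEGE

Derivation:
Char 1 ('E'): step: R->7, L=6; E->plug->E->R->C->L->G->refl->A->L'->G->R'->B->plug->B
Char 2 ('H'): step: R->0, L->7 (L advanced); H->plug->H->R->D->L->D->refl->E->L'->G->R'->E->plug->E
Char 3 ('H'): step: R->1, L=7; H->plug->H->R->E->L->A->refl->G->L'->C->R'->G->plug->G
Char 4 ('F'): step: R->2, L=7; F->plug->F->R->B->L->F->refl->H->L'->F->R'->E->plug->E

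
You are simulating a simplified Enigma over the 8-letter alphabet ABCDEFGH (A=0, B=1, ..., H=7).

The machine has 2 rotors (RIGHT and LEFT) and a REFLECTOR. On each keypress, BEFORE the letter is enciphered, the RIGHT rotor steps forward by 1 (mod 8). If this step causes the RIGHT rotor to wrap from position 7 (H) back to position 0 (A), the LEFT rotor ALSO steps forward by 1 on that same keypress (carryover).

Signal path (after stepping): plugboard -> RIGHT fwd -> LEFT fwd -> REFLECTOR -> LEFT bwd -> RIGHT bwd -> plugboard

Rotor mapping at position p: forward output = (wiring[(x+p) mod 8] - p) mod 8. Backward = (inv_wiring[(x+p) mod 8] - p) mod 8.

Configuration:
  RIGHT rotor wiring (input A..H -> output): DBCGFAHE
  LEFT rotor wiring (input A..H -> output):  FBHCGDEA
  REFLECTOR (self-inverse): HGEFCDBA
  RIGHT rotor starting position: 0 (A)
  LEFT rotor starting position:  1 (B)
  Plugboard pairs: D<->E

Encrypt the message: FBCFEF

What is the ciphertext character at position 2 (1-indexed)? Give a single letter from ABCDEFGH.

Char 1 ('F'): step: R->1, L=1; F->plug->F->R->G->L->H->refl->A->L'->A->R'->A->plug->A
Char 2 ('B'): step: R->2, L=1; B->plug->B->R->E->L->C->refl->E->L'->H->R'->H->plug->H

H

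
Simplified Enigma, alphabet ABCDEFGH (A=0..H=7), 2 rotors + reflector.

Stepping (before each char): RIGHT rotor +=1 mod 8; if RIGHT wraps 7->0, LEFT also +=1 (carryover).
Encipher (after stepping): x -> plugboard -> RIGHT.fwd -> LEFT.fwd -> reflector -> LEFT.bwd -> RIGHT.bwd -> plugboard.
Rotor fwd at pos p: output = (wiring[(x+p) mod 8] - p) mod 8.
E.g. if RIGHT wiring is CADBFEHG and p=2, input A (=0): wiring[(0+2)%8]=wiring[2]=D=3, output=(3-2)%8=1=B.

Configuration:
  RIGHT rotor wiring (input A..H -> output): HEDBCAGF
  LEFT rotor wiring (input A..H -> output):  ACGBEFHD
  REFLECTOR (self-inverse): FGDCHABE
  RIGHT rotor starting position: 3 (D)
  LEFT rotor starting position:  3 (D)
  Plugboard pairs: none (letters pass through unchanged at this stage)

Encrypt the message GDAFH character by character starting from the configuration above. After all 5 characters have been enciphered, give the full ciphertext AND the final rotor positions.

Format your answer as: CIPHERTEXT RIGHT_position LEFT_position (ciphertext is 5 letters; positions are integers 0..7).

Char 1 ('G'): step: R->4, L=3; G->plug->G->R->H->L->D->refl->C->L'->C->R'->C->plug->C
Char 2 ('D'): step: R->5, L=3; D->plug->D->R->C->L->C->refl->D->L'->H->R'->E->plug->E
Char 3 ('A'): step: R->6, L=3; A->plug->A->R->A->L->G->refl->B->L'->B->R'->C->plug->C
Char 4 ('F'): step: R->7, L=3; F->plug->F->R->D->L->E->refl->H->L'->G->R'->A->plug->A
Char 5 ('H'): step: R->0, L->4 (L advanced); H->plug->H->R->F->L->G->refl->B->L'->B->R'->D->plug->D
Final: ciphertext=CECAD, RIGHT=0, LEFT=4

Answer: CECAD 0 4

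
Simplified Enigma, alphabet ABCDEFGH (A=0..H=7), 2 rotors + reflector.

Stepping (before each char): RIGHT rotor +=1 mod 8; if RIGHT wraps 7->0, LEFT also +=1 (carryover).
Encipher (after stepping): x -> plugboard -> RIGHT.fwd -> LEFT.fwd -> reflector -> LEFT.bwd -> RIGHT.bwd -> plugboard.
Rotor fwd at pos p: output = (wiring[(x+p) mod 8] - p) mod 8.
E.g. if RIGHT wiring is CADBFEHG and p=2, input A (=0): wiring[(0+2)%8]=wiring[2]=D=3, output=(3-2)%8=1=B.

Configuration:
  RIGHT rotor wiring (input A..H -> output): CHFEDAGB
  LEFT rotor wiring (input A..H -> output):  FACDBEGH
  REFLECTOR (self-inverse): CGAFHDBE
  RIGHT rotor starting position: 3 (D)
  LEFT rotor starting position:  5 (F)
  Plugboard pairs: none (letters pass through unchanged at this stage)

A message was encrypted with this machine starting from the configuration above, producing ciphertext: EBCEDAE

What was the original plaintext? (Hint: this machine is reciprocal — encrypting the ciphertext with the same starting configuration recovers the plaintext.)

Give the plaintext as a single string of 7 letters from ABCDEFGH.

Answer: GHGFAFB

Derivation:
Char 1 ('E'): step: R->4, L=5; E->plug->E->R->G->L->G->refl->B->L'->B->R'->G->plug->G
Char 2 ('B'): step: R->5, L=5; B->plug->B->R->B->L->B->refl->G->L'->G->R'->H->plug->H
Char 3 ('C'): step: R->6, L=5; C->plug->C->R->E->L->D->refl->F->L'->F->R'->G->plug->G
Char 4 ('E'): step: R->7, L=5; E->plug->E->R->F->L->F->refl->D->L'->E->R'->F->plug->F
Char 5 ('D'): step: R->0, L->6 (L advanced); D->plug->D->R->E->L->E->refl->H->L'->C->R'->A->plug->A
Char 6 ('A'): step: R->1, L=6; A->plug->A->R->G->L->D->refl->F->L'->F->R'->F->plug->F
Char 7 ('E'): step: R->2, L=6; E->plug->E->R->E->L->E->refl->H->L'->C->R'->B->plug->B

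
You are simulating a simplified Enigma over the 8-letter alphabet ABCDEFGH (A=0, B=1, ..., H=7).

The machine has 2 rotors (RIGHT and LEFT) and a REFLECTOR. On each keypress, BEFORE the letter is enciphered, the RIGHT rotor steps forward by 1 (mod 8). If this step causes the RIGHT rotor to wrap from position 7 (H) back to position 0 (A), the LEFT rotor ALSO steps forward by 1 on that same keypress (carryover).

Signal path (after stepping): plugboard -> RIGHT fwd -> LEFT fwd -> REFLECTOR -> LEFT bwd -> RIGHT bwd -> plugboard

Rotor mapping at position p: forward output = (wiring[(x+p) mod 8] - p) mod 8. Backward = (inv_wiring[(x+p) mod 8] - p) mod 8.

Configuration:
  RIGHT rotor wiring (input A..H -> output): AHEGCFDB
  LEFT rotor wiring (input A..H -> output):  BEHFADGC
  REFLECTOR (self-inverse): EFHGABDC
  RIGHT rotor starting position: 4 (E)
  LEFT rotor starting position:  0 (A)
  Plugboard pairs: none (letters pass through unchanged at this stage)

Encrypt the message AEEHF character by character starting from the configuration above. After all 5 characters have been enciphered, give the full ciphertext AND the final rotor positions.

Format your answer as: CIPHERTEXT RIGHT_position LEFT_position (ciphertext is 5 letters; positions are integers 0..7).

Char 1 ('A'): step: R->5, L=0; A->plug->A->R->A->L->B->refl->F->L'->D->R'->D->plug->D
Char 2 ('E'): step: R->6, L=0; E->plug->E->R->G->L->G->refl->D->L'->F->R'->A->plug->A
Char 3 ('E'): step: R->7, L=0; E->plug->E->R->H->L->C->refl->H->L'->C->R'->A->plug->A
Char 4 ('H'): step: R->0, L->1 (L advanced); H->plug->H->R->B->L->G->refl->D->L'->A->R'->A->plug->A
Char 5 ('F'): step: R->1, L=1; F->plug->F->R->C->L->E->refl->A->L'->H->R'->H->plug->H
Final: ciphertext=DAAAH, RIGHT=1, LEFT=1

Answer: DAAAH 1 1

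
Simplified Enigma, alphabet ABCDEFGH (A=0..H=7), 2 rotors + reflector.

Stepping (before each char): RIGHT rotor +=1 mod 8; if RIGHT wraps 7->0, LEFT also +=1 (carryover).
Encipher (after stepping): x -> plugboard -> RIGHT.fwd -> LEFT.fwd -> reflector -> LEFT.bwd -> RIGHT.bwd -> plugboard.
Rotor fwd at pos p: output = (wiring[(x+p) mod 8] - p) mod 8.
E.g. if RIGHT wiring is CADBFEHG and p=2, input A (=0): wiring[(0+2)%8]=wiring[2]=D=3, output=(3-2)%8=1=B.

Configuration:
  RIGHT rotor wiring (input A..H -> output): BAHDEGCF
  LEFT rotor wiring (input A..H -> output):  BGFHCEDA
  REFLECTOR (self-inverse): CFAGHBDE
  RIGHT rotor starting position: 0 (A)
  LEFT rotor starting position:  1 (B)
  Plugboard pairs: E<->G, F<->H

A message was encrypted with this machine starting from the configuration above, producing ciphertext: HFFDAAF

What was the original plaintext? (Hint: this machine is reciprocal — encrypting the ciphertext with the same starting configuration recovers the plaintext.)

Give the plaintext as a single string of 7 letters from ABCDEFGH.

Char 1 ('H'): step: R->1, L=1; H->plug->F->R->B->L->E->refl->H->L'->G->R'->B->plug->B
Char 2 ('F'): step: R->2, L=1; F->plug->H->R->G->L->H->refl->E->L'->B->R'->B->plug->B
Char 3 ('F'): step: R->3, L=1; F->plug->H->R->E->L->D->refl->G->L'->C->R'->E->plug->G
Char 4 ('D'): step: R->4, L=1; D->plug->D->R->B->L->E->refl->H->L'->G->R'->C->plug->C
Char 5 ('A'): step: R->5, L=1; A->plug->A->R->B->L->E->refl->H->L'->G->R'->G->plug->E
Char 6 ('A'): step: R->6, L=1; A->plug->A->R->E->L->D->refl->G->L'->C->R'->D->plug->D
Char 7 ('F'): step: R->7, L=1; F->plug->H->R->D->L->B->refl->F->L'->A->R'->D->plug->D

Answer: BBGCEDD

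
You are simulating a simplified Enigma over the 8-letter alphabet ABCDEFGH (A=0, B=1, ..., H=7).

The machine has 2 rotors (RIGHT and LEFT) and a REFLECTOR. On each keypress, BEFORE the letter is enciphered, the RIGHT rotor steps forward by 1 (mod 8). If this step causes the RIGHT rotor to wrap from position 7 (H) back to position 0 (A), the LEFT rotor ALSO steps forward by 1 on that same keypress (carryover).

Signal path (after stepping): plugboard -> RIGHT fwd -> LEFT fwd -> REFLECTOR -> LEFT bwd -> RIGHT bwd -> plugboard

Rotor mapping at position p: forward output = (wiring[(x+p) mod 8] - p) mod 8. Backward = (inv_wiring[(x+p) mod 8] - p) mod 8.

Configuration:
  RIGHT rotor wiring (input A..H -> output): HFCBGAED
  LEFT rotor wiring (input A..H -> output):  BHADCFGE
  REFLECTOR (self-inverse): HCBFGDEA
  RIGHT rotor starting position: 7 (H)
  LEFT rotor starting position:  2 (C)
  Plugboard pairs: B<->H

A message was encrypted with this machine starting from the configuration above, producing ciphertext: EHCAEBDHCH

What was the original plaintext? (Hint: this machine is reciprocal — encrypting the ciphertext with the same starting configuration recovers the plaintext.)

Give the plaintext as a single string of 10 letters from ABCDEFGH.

Char 1 ('E'): step: R->0, L->3 (L advanced); E->plug->E->R->G->L->E->refl->G->L'->F->R'->B->plug->H
Char 2 ('H'): step: R->1, L=3; H->plug->B->R->B->L->H->refl->A->L'->A->R'->C->plug->C
Char 3 ('C'): step: R->2, L=3; C->plug->C->R->E->L->B->refl->C->L'->C->R'->E->plug->E
Char 4 ('A'): step: R->3, L=3; A->plug->A->R->G->L->E->refl->G->L'->F->R'->C->plug->C
Char 5 ('E'): step: R->4, L=3; E->plug->E->R->D->L->D->refl->F->L'->H->R'->D->plug->D
Char 6 ('B'): step: R->5, L=3; B->plug->H->R->B->L->H->refl->A->L'->A->R'->E->plug->E
Char 7 ('D'): step: R->6, L=3; D->plug->D->R->H->L->F->refl->D->L'->D->R'->F->plug->F
Char 8 ('H'): step: R->7, L=3; H->plug->B->R->A->L->A->refl->H->L'->B->R'->G->plug->G
Char 9 ('C'): step: R->0, L->4 (L advanced); C->plug->C->R->C->L->C->refl->B->L'->B->R'->D->plug->D
Char 10 ('H'): step: R->1, L=4; H->plug->B->R->B->L->B->refl->C->L'->C->R'->G->plug->G

Answer: HCECDEFGDG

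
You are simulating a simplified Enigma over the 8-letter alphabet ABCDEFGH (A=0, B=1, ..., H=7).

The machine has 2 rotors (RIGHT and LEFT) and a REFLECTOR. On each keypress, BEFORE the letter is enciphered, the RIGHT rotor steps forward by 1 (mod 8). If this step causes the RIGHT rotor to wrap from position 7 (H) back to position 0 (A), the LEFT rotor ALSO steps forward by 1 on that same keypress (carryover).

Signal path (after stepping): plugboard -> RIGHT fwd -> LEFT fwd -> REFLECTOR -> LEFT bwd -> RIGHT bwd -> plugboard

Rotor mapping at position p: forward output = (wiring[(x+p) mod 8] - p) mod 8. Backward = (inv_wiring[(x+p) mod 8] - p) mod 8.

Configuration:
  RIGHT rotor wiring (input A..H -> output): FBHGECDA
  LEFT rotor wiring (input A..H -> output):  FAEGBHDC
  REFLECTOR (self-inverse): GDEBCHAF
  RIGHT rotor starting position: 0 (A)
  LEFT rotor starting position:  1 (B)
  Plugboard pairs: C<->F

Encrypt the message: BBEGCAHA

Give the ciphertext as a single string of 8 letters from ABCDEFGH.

Char 1 ('B'): step: R->1, L=1; B->plug->B->R->G->L->B->refl->D->L'->B->R'->E->plug->E
Char 2 ('B'): step: R->2, L=1; B->plug->B->R->E->L->G->refl->A->L'->D->R'->G->plug->G
Char 3 ('E'): step: R->3, L=1; E->plug->E->R->F->L->C->refl->E->L'->H->R'->C->plug->F
Char 4 ('G'): step: R->4, L=1; G->plug->G->R->D->L->A->refl->G->L'->E->R'->D->plug->D
Char 5 ('C'): step: R->5, L=1; C->plug->F->R->C->L->F->refl->H->L'->A->R'->D->plug->D
Char 6 ('A'): step: R->6, L=1; A->plug->A->R->F->L->C->refl->E->L'->H->R'->C->plug->F
Char 7 ('H'): step: R->7, L=1; H->plug->H->R->E->L->G->refl->A->L'->D->R'->G->plug->G
Char 8 ('A'): step: R->0, L->2 (L advanced); A->plug->A->R->F->L->A->refl->G->L'->H->R'->C->plug->F

Answer: EGFDDFGF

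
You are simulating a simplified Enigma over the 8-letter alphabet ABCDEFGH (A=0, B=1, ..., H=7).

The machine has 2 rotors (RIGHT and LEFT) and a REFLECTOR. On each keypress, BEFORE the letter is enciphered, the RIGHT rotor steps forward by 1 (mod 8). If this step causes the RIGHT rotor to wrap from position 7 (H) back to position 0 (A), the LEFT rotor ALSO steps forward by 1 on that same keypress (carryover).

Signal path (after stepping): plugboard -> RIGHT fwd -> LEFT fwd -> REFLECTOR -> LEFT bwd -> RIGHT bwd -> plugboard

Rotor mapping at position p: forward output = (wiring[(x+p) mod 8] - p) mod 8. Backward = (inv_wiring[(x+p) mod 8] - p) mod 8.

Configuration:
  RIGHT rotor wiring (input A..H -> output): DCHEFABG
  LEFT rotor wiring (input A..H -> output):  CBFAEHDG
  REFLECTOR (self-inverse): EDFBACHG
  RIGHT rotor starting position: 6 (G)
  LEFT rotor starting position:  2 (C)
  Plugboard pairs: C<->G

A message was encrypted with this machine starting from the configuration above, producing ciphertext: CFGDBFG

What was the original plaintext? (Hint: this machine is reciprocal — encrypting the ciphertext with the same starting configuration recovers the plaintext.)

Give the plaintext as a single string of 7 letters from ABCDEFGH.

Char 1 ('C'): step: R->7, L=2; C->plug->G->R->B->L->G->refl->H->L'->H->R'->A->plug->A
Char 2 ('F'): step: R->0, L->3 (L advanced); F->plug->F->R->A->L->F->refl->C->L'->H->R'->C->plug->G
Char 3 ('G'): step: R->1, L=3; G->plug->C->R->D->L->A->refl->E->L'->C->R'->H->plug->H
Char 4 ('D'): step: R->2, L=3; D->plug->D->R->G->L->G->refl->H->L'->F->R'->A->plug->A
Char 5 ('B'): step: R->3, L=3; B->plug->B->R->C->L->E->refl->A->L'->D->R'->E->plug->E
Char 6 ('F'): step: R->4, L=3; F->plug->F->R->G->L->G->refl->H->L'->F->R'->C->plug->G
Char 7 ('G'): step: R->5, L=3; G->plug->C->R->B->L->B->refl->D->L'->E->R'->B->plug->B

Answer: AGHAEGB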